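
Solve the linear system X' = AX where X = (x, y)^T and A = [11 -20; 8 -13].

x(t) = -c_1e^(-t)sin(4t) - 2c_1e^(-t)cos(4t) - 2c_2e^(-t)sin(4t) + c_2e^(-t)cos(4t), y(t) = -c_1e^(-t)sin(4t) - c_1e^(-t)cos(4t) - c_2e^(-t)sin(4t) + c_2e^(-t)cos(4t)

Coefficient matrix A = [[11, -20], [8, -13]].
Characteristic polynomial det(A - λI) = λ^2 + 2λ + 17 = 0.
Eigenvalues λ = -1 ± 4i (complex conjugate pair).
For λ=-1+4i: an eigenvector is (-2,-1) - i(-1,-1) = (-2 + i, -1 + i).
A real fundamental pair from Re and Im of e^((-1+4i)t)v: X_1 = e^(-t)(cos(4t)·(-2,-1) + sin(4t)·(-1,-1)), X_2 = e^(-t)(sin(4t)·(-2,-1) - cos(4t)·(-1,-1)).
General solution: c_1X_1 + c_2X_2.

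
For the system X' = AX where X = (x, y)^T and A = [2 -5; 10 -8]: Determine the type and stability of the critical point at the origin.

stable spiral

A = [[2,-5],[10,-8]]; det(A-λI) = λ^2 + 6λ + 34.
λ = -3 ± 5i: negative real part.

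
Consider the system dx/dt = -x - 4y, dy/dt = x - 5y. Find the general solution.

x(t) = -2c_1e^(-3t) - 2c_2te^(-3t) + c_2e^(-3t), y(t) = -c_1e^(-3t) - c_2te^(-3t) + c_2e^(-3t)

Coefficient matrix A = [[-1, -4], [1, -5]].
Characteristic polynomial det(A - λI) = λ^2 + 6λ + 9 = 0.
Single eigenvalue λ = -3 with algebraic multiplicity 2.
Eigenvector v = (-2,-1); generalized eigenvector w with (A-λI)w=v is (1,1).
General solution: e^(-3t)[c_1·v + c_2·(t·v + w)].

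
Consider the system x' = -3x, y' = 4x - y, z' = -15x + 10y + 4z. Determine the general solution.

Coefficient matrix A = [[-3, 0, 0], [4, -1, 0], [-15, 10, 4]].
det(A - λI) = 0 gives eigenvalues λ = 4, -1, -3.
For λ=4: eigenvector (0,0,1).
For λ=-1: eigenvector (0,1,-2).
For λ=-3: eigenvector (1,-2,5).
General solution: c_1e^(4t)(0,0,1) + c_2e^(-t)(0,1,-2) + c_3e^(-3t)(1,-2,5).

x(t) = c_3e^(-3t), y(t) = c_2e^(-t) - 2c_3e^(-3t), z(t) = c_1e^(4t) - 2c_2e^(-t) + 5c_3e^(-3t)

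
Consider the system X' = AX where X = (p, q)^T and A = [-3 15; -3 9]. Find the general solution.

Coefficient matrix A = [[-3, 15], [-3, 9]].
Characteristic polynomial det(A - λI) = λ^2 - 6λ + 18 = 0.
Eigenvalues λ = 3 ± 3i (complex conjugate pair).
For λ=3+3i: an eigenvector is (2,1) - i(1,0) = (2 - i, 1).
A real fundamental pair from Re and Im of e^((3+3i)t)v: X_1 = e^(3t)(cos(3t)·(2,1) + sin(3t)·(1,0)), X_2 = e^(3t)(sin(3t)·(2,1) - cos(3t)·(1,0)).
General solution: C_1X_1 + C_2X_2.

p(t) = C_1e^(3t)sin(3t) + 2C_1e^(3t)cos(3t) + 2C_2e^(3t)sin(3t) - C_2e^(3t)cos(3t), q(t) = C_1e^(3t)cos(3t) + C_2e^(3t)sin(3t)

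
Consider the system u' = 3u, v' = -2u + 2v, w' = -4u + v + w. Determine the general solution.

Coefficient matrix A = [[3, 0, 0], [-2, 2, 0], [-4, 1, 1]].
det(A - λI) = 0 gives eigenvalues λ = 2, 3, 1.
For λ=2: eigenvector (0,1,1).
For λ=3: eigenvector (1,-2,-3).
For λ=1: eigenvector (0,0,1).
General solution: C_1e^(2t)(0,1,1) + C_2e^(3t)(1,-2,-3) + C_3e^(t)(0,0,1).

u(t) = C_2e^(3t), v(t) = C_1e^(2t) - 2C_2e^(3t), w(t) = C_1e^(2t) - 3C_2e^(3t) + C_3e^(t)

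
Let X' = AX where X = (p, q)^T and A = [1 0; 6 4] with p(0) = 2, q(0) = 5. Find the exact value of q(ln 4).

A = [[1,0],[6,4]]; eigenvalues λ = 1, 4.
Eigenvectors: (-1,2) for λ=1, (0,1) for λ=4.
From the initial condition, c_1 = -2, c_2 = 9.
q(ln 4) = (-2)(4^1)(2) + (9)(4^4)(1) = 2288.

2288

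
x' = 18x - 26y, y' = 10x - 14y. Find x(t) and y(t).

Coefficient matrix A = [[18, -26], [10, -14]].
Characteristic polynomial det(A - λI) = λ^2 - 4λ + 8 = 0.
Eigenvalues λ = 2 ± 2i (complex conjugate pair).
For λ=2+2i: an eigenvector is (2,1) - i(3,2) = (2 - 3i, 1 - 2i).
A real fundamental pair from Re and Im of e^((2+2i)t)v: X_1 = e^(2t)(cos(2t)·(2,1) + sin(2t)·(3,2)), X_2 = e^(2t)(sin(2t)·(2,1) - cos(2t)·(3,2)).
General solution: K_1X_1 + K_2X_2.

x(t) = 3K_1e^(2t)sin(2t) + 2K_1e^(2t)cos(2t) + 2K_2e^(2t)sin(2t) - 3K_2e^(2t)cos(2t), y(t) = 2K_1e^(2t)sin(2t) + K_1e^(2t)cos(2t) + K_2e^(2t)sin(2t) - 2K_2e^(2t)cos(2t)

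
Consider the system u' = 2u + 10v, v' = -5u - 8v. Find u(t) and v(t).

Coefficient matrix A = [[2, 10], [-5, -8]].
Characteristic polynomial det(A - λI) = λ^2 + 6λ + 34 = 0.
Eigenvalues λ = -3 ± 5i (complex conjugate pair).
For λ=-3+5i: an eigenvector is (1,0) - i(1,-1) = (1 - i, 0 + i).
A real fundamental pair from Re and Im of e^((-3+5i)t)v: X_1 = e^(-3t)(cos(5t)·(1,0) + sin(5t)·(1,-1)), X_2 = e^(-3t)(sin(5t)·(1,0) - cos(5t)·(1,-1)).
General solution: K_1X_1 + K_2X_2.

u(t) = K_1e^(-3t)sin(5t) + K_1e^(-3t)cos(5t) + K_2e^(-3t)sin(5t) - K_2e^(-3t)cos(5t), v(t) = -K_1e^(-3t)sin(5t) + K_2e^(-3t)cos(5t)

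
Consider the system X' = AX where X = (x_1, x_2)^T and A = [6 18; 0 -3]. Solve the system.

x_1(t) = 2K_1e^(-3t) - K_2e^(6t), x_2(t) = -K_1e^(-3t)

Coefficient matrix A = [[6, 18], [0, -3]].
Characteristic polynomial det(A - λI) = λ^2 - 3λ - 18 = 0.
Eigenvalues λ = -3, 6.
For λ=-3: (A-λI) row 1 is [9, 18], so an eigenvector is (2, -1).
For λ=6: (A-λI) row 1 is [0, 18], so an eigenvector is (-1, 0).
General solution: K_1e^(-3t)(2,-1) + K_2e^(6t)(-1,0).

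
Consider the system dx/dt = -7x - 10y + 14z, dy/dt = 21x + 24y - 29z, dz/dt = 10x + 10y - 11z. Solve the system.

Coefficient matrix A = [[-7, -10, 14], [21, 24, -29], [10, 10, -11]].
det(A - λI) = 0 gives eigenvalues λ = 3, 4, -1.
For λ=3: eigenvector (1,-1,0).
For λ=4: eigenvector (-2,5,2).
For λ=-1: eigenvector (-1,2,1).
General solution: K_1e^(3t)(1,-1,0) + K_2e^(4t)(-2,5,2) + K_3e^(-t)(-1,2,1).

x(t) = K_1e^(3t) - 2K_2e^(4t) - K_3e^(-t), y(t) = -K_1e^(3t) + 5K_2e^(4t) + 2K_3e^(-t), z(t) = 2K_2e^(4t) + K_3e^(-t)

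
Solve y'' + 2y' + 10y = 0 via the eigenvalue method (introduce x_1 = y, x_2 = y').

y(t) = c_1e^(-t)cos(3t) + c_2e^(-t)sin(3t)

Let x_1 = y, x_2 = y'. Then x_1' = x_2 and x_2' = -10x_1 - 2x_2.
A = [[0,1],[-10,-2]]; det(A-λI) = λ^2 + 2λ + 10.
Eigenvalues λ = -1 ± 3i.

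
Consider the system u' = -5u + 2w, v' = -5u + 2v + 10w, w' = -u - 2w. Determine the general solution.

Coefficient matrix A = [[-5, 0, 2], [-5, 2, 10], [-1, 0, -2]].
det(A - λI) = 0 gives eigenvalues λ = -4, 2, -3.
For λ=-4: eigenvector (2,0,1).
For λ=2: eigenvector (0,1,0).
For λ=-3: eigenvector (-1,1,-1).
General solution: C_1e^(-4t)(2,0,1) + C_2e^(2t)(0,1,0) + C_3e^(-3t)(-1,1,-1).

u(t) = 2C_1e^(-4t) - C_3e^(-3t), v(t) = C_2e^(2t) + C_3e^(-3t), w(t) = C_1e^(-4t) - C_3e^(-3t)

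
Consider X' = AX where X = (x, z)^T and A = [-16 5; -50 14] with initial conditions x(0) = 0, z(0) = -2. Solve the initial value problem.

x(t) = -2e^(-t)sin(5t), z(t) = -6e^(-t)sin(5t) - 2e^(-t)cos(5t)

Coefficient matrix A = [[-16, 5], [-50, 14]].
Characteristic polynomial det(A - λI) = λ^2 + 2λ + 26 = 0.
Eigenvalues λ = -1 ± 5i (complex conjugate pair).
For λ=-1+5i: an eigenvector is (1,3) - i(0,-1) = (1, 3 + i).
A real fundamental pair from Re and Im of e^((-1+5i)t)v: X_1 = e^(-t)(cos(5t)·(1,3) + sin(5t)·(0,-1)), X_2 = e^(-t)(sin(5t)·(1,3) - cos(5t)·(0,-1)).
General solution: C_1X_1 + C_2X_2.
Applying x(0)=0, z(0)=-2 gives C_1=0, C_2=-2.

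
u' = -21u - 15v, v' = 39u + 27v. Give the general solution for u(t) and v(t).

u(t) = -2C_1e^(3t)sin(3t) - C_1e^(3t)cos(3t) - C_2e^(3t)sin(3t) + 2C_2e^(3t)cos(3t), v(t) = 3C_1e^(3t)sin(3t) + 2C_1e^(3t)cos(3t) + 2C_2e^(3t)sin(3t) - 3C_2e^(3t)cos(3t)

Coefficient matrix A = [[-21, -15], [39, 27]].
Characteristic polynomial det(A - λI) = λ^2 - 6λ + 18 = 0.
Eigenvalues λ = 3 ± 3i (complex conjugate pair).
For λ=3+3i: an eigenvector is (-1,2) - i(-2,3) = (-1 + 2i, 2 - 3i).
A real fundamental pair from Re and Im of e^((3+3i)t)v: X_1 = e^(3t)(cos(3t)·(-1,2) + sin(3t)·(-2,3)), X_2 = e^(3t)(sin(3t)·(-1,2) - cos(3t)·(-2,3)).
General solution: C_1X_1 + C_2X_2.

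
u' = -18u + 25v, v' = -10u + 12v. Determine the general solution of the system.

Coefficient matrix A = [[-18, 25], [-10, 12]].
Characteristic polynomial det(A - λI) = λ^2 + 6λ + 34 = 0.
Eigenvalues λ = -3 ± 5i (complex conjugate pair).
For λ=-3+5i: an eigenvector is (2,1) - i(-1,-1) = (2 + i, 1 + i).
A real fundamental pair from Re and Im of e^((-3+5i)t)v: X_1 = e^(-3t)(cos(5t)·(2,1) + sin(5t)·(-1,-1)), X_2 = e^(-3t)(sin(5t)·(2,1) - cos(5t)·(-1,-1)).
General solution: c_1X_1 + c_2X_2.

u(t) = -c_1e^(-3t)sin(5t) + 2c_1e^(-3t)cos(5t) + 2c_2e^(-3t)sin(5t) + c_2e^(-3t)cos(5t), v(t) = -c_1e^(-3t)sin(5t) + c_1e^(-3t)cos(5t) + c_2e^(-3t)sin(5t) + c_2e^(-3t)cos(5t)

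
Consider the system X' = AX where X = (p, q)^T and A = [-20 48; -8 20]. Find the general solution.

p(t) = 2c_1e^(4t) + 3c_2e^(-4t), q(t) = c_1e^(4t) + c_2e^(-4t)

Coefficient matrix A = [[-20, 48], [-8, 20]].
Characteristic polynomial det(A - λI) = λ^2 - 16 = 0.
Eigenvalues λ = 4, -4.
For λ=4: (A-λI) row 1 is [-24, 48], so an eigenvector is (2, 1).
For λ=-4: (A-λI) row 1 is [-16, 48], so an eigenvector is (3, 1).
General solution: c_1e^(4t)(2,1) + c_2e^(-4t)(3,1).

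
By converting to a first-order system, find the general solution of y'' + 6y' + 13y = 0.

y(t) = c_1e^(-3t)cos(2t) + c_2e^(-3t)sin(2t)

Let x_1 = y, x_2 = y'. Then x_1' = x_2 and x_2' = -13x_1 - 6x_2.
A = [[0,1],[-13,-6]]; det(A-λI) = λ^2 + 6λ + 13.
Eigenvalues λ = -3 ± 2i.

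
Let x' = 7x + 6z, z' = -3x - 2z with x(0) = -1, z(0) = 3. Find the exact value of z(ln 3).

-147

A = [[7,6],[-3,-2]]; eigenvalues λ = 1, 4.
Eigenvectors: (1,-1) for λ=1, (2,-1) for λ=4.
From the initial condition, c_1 = -5, c_2 = 2.
z(ln 3) = (-5)(3^1)(-1) + (2)(3^4)(-1) = -147.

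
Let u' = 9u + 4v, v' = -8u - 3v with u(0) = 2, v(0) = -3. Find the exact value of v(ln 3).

-249

A = [[9,4],[-8,-3]]; eigenvalues λ = 5, 1.
Eigenvectors: (1,-1) for λ=5, (1,-2) for λ=1.
From the initial condition, c_1 = 1, c_2 = 1.
v(ln 3) = (1)(3^5)(-1) + (1)(3^1)(-2) = -249.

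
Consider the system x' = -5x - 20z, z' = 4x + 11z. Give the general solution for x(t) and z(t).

x(t) = 2C_1e^(3t)sin(4t) - C_1e^(3t)cos(4t) - C_2e^(3t)sin(4t) - 2C_2e^(3t)cos(4t), z(t) = -C_1e^(3t)sin(4t) + C_2e^(3t)cos(4t)

Coefficient matrix A = [[-5, -20], [4, 11]].
Characteristic polynomial det(A - λI) = λ^2 - 6λ + 25 = 0.
Eigenvalues λ = 3 ± 4i (complex conjugate pair).
For λ=3+4i: an eigenvector is (-1,0) - i(2,-1) = (-1 - 2i, 0 + i).
A real fundamental pair from Re and Im of e^((3+4i)t)v: X_1 = e^(3t)(cos(4t)·(-1,0) + sin(4t)·(2,-1)), X_2 = e^(3t)(sin(4t)·(-1,0) - cos(4t)·(2,-1)).
General solution: C_1X_1 + C_2X_2.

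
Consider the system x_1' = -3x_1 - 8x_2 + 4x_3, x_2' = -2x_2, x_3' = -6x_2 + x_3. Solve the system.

Coefficient matrix A = [[-3, -8, 4], [0, -2, 0], [0, -6, 1]].
det(A - λI) = 0 gives eigenvalues λ = -2, -3, 1.
For λ=-2: eigenvector (0,1,2).
For λ=-3: eigenvector (1,0,0).
For λ=1: eigenvector (1,0,1).
General solution: c_1e^(-2t)(0,1,2) + c_2e^(-3t)(1,0,0) + c_3e^(t)(1,0,1).

x_1(t) = c_2e^(-3t) + c_3e^(t), x_2(t) = c_1e^(-2t), x_3(t) = 2c_1e^(-2t) + c_3e^(t)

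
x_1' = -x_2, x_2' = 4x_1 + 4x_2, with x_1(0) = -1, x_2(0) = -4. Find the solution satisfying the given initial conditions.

x_1(t) = 6te^(2t) - e^(2t), x_2(t) = -12te^(2t) - 4e^(2t)

Coefficient matrix A = [[0, -1], [4, 4]].
Characteristic polynomial det(A - λI) = λ^2 - 4λ + 4 = 0.
Single eigenvalue λ = 2 with algebraic multiplicity 2.
Eigenvector v = (1,-2); generalized eigenvector w with (A-λI)w=v is (1,-3).
General solution: e^(2t)[C_1·v + C_2·(t·v + w)].
Applying x_1(0)=-1, x_2(0)=-4 gives C_1=-7, C_2=6.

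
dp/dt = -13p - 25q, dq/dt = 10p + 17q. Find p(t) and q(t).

p(t) = 2C_1e^(2t)sin(5t) + C_1e^(2t)cos(5t) + C_2e^(2t)sin(5t) - 2C_2e^(2t)cos(5t), q(t) = -C_1e^(2t)sin(5t) - C_1e^(2t)cos(5t) - C_2e^(2t)sin(5t) + C_2e^(2t)cos(5t)

Coefficient matrix A = [[-13, -25], [10, 17]].
Characteristic polynomial det(A - λI) = λ^2 - 4λ + 29 = 0.
Eigenvalues λ = 2 ± 5i (complex conjugate pair).
For λ=2+5i: an eigenvector is (1,-1) - i(2,-1) = (1 - 2i, -1 + i).
A real fundamental pair from Re and Im of e^((2+5i)t)v: X_1 = e^(2t)(cos(5t)·(1,-1) + sin(5t)·(2,-1)), X_2 = e^(2t)(sin(5t)·(1,-1) - cos(5t)·(2,-1)).
General solution: C_1X_1 + C_2X_2.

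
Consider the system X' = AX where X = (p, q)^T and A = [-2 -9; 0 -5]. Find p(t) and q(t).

Coefficient matrix A = [[-2, -9], [0, -5]].
Characteristic polynomial det(A - λI) = λ^2 + 7λ + 10 = 0.
Eigenvalues λ = -5, -2.
For λ=-5: (A-λI) row 1 is [3, -9], so an eigenvector is (-3, -1).
For λ=-2: (A-λI) row 1 is [0, -9], so an eigenvector is (1, 0).
General solution: c_1e^(-5t)(-3,-1) + c_2e^(-2t)(1,0).

p(t) = -3c_1e^(-5t) + c_2e^(-2t), q(t) = -c_1e^(-5t)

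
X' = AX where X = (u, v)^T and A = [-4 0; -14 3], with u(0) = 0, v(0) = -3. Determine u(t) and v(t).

u(t) = 0, v(t) = -3e^(3t)

Coefficient matrix A = [[-4, 0], [-14, 3]].
Characteristic polynomial det(A - λI) = λ^2 + λ - 12 = 0.
Eigenvalues λ = 3, -4.
For λ=3: (A-λI) row 1 is [-7, 0], so an eigenvector is (0, -1).
For λ=-4: (A-λI) row 2 is [-14, 7], so an eigenvector is (1, 2).
General solution: C_1e^(3t)(0,-1) + C_2e^(-4t)(1,2).
Applying u(0)=0, v(0)=-3 gives C_1=3, C_2=0.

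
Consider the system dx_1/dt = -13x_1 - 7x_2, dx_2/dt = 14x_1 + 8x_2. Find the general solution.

x_1(t) = -C_1e^(-6t) + C_2e^(t), x_2(t) = C_1e^(-6t) - 2C_2e^(t)

Coefficient matrix A = [[-13, -7], [14, 8]].
Characteristic polynomial det(A - λI) = λ^2 + 5λ - 6 = 0.
Eigenvalues λ = -6, 1.
For λ=-6: (A-λI) row 1 is [-7, -7], so an eigenvector is (-1, 1).
For λ=1: (A-λI) row 1 is [-14, -7], so an eigenvector is (1, -2).
General solution: C_1e^(-6t)(-1,1) + C_2e^(t)(1,-2).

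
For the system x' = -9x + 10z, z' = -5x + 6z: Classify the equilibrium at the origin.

A = [[-9,10],[-5,6]]; det(A-λI) = λ^2 + 3λ - 4.
λ = -4, 1: opposite signs.

saddle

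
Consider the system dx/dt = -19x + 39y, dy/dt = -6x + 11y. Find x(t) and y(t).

x(t) = 3K_1e^(-4t)sin(3t) + 2K_1e^(-4t)cos(3t) + 2K_2e^(-4t)sin(3t) - 3K_2e^(-4t)cos(3t), y(t) = K_1e^(-4t)sin(3t) + K_1e^(-4t)cos(3t) + K_2e^(-4t)sin(3t) - K_2e^(-4t)cos(3t)

Coefficient matrix A = [[-19, 39], [-6, 11]].
Characteristic polynomial det(A - λI) = λ^2 + 8λ + 25 = 0.
Eigenvalues λ = -4 ± 3i (complex conjugate pair).
For λ=-4+3i: an eigenvector is (2,1) - i(3,1) = (2 - 3i, 1 - i).
A real fundamental pair from Re and Im of e^((-4+3i)t)v: X_1 = e^(-4t)(cos(3t)·(2,1) + sin(3t)·(3,1)), X_2 = e^(-4t)(sin(3t)·(2,1) - cos(3t)·(3,1)).
General solution: K_1X_1 + K_2X_2.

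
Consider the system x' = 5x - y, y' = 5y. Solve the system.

x(t) = -c_1e^(5t) - c_2te^(5t) - c_2e^(5t), y(t) = c_2e^(5t)

Coefficient matrix A = [[5, -1], [0, 5]].
Characteristic polynomial det(A - λI) = λ^2 - 10λ + 25 = 0.
Single eigenvalue λ = 5 with algebraic multiplicity 2.
Eigenvector v = (-1,0); generalized eigenvector w with (A-λI)w=v is (-1,1).
General solution: e^(5t)[c_1·v + c_2·(t·v + w)].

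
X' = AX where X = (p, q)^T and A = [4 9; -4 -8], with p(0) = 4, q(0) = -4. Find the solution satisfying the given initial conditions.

Coefficient matrix A = [[4, 9], [-4, -8]].
Characteristic polynomial det(A - λI) = λ^2 + 4λ + 4 = 0.
Single eigenvalue λ = -2 with algebraic multiplicity 2.
Eigenvector v = (-3,2); generalized eigenvector w with (A-λI)w=v is (-2,1).
General solution: e^(-2t)[K_1·v + K_2·(t·v + w)].
Applying p(0)=4, q(0)=-4 gives K_1=-4, K_2=4.

p(t) = -12te^(-2t) + 4e^(-2t), q(t) = 8te^(-2t) - 4e^(-2t)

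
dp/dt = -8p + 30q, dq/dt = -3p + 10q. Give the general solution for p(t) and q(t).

Coefficient matrix A = [[-8, 30], [-3, 10]].
Characteristic polynomial det(A - λI) = λ^2 - 2λ + 10 = 0.
Eigenvalues λ = 1 ± 3i (complex conjugate pair).
For λ=1+3i: an eigenvector is (-3,-1) - i(-1,0) = (-3 + i, -1).
A real fundamental pair from Re and Im of e^((1+3i)t)v: X_1 = e^(t)(cos(3t)·(-3,-1) + sin(3t)·(-1,0)), X_2 = e^(t)(sin(3t)·(-3,-1) - cos(3t)·(-1,0)).
General solution: C_1X_1 + C_2X_2.

p(t) = -C_1e^(t)sin(3t) - 3C_1e^(t)cos(3t) - 3C_2e^(t)sin(3t) + C_2e^(t)cos(3t), q(t) = -C_1e^(t)cos(3t) - C_2e^(t)sin(3t)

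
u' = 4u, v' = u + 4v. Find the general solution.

Coefficient matrix A = [[4, 0], [1, 4]].
Characteristic polynomial det(A - λI) = λ^2 - 8λ + 16 = 0.
Single eigenvalue λ = 4 with algebraic multiplicity 2.
Eigenvector v = (0,1); generalized eigenvector w with (A-λI)w=v is (1,3).
General solution: e^(4t)[K_1·v + K_2·(t·v + w)].

u(t) = K_2e^(4t), v(t) = K_1e^(4t) + K_2te^(4t) + 3K_2e^(4t)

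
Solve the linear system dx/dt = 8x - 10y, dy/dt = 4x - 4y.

x(t) = 2K_1e^(2t)sin(2t) - K_1e^(2t)cos(2t) - K_2e^(2t)sin(2t) - 2K_2e^(2t)cos(2t), y(t) = K_1e^(2t)sin(2t) - K_1e^(2t)cos(2t) - K_2e^(2t)sin(2t) - K_2e^(2t)cos(2t)

Coefficient matrix A = [[8, -10], [4, -4]].
Characteristic polynomial det(A - λI) = λ^2 - 4λ + 8 = 0.
Eigenvalues λ = 2 ± 2i (complex conjugate pair).
For λ=2+2i: an eigenvector is (-1,-1) - i(2,1) = (-1 - 2i, -1 - i).
A real fundamental pair from Re and Im of e^((2+2i)t)v: X_1 = e^(2t)(cos(2t)·(-1,-1) + sin(2t)·(2,1)), X_2 = e^(2t)(sin(2t)·(-1,-1) - cos(2t)·(2,1)).
General solution: K_1X_1 + K_2X_2.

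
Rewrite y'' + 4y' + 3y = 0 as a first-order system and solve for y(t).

Let x_1 = y, x_2 = y'. Then x_1' = x_2 and x_2' = -3x_1 - 4x_2.
A = [[0,1],[-3,-4]]; det(A-λI) = λ^2 + 4λ + 3.
Eigenvalues λ = -3, -1 with eigenvectors (1,-3), (1,-1).

y(t) = c_1e^(-3t) + c_2e^(-t)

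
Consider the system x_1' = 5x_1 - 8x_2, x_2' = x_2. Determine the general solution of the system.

Coefficient matrix A = [[5, -8], [0, 1]].
Characteristic polynomial det(A - λI) = λ^2 - 6λ + 5 = 0.
Eigenvalues λ = 5, 1.
For λ=5: (A-λI) row 1 is [0, -8], so an eigenvector is (-1, 0).
For λ=1: (A-λI) row 1 is [4, -8], so an eigenvector is (-2, -1).
General solution: c_1e^(5t)(-1,0) + c_2e^(t)(-2,-1).

x_1(t) = -c_1e^(5t) - 2c_2e^(t), x_2(t) = -c_2e^(t)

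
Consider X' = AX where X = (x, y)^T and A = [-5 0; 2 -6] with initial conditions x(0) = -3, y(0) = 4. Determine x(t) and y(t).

Coefficient matrix A = [[-5, 0], [2, -6]].
Characteristic polynomial det(A - λI) = λ^2 + 11λ + 30 = 0.
Eigenvalues λ = -5, -6.
For λ=-5: (A-λI) row 2 is [2, -1], so an eigenvector is (1, 2).
For λ=-6: (A-λI) row 1 is [1, 0], so an eigenvector is (0, 1).
General solution: c_1e^(-5t)(1,2) + c_2e^(-6t)(0,1).
Applying x(0)=-3, y(0)=4 gives c_1=-3, c_2=10.

x(t) = -3e^(-5t), y(t) = -6e^(-5t) + 10e^(-6t)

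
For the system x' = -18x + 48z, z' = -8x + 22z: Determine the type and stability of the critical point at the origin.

A = [[-18,48],[-8,22]]; det(A-λI) = λ^2 - 4λ - 12.
λ = -2, 6: opposite signs.

saddle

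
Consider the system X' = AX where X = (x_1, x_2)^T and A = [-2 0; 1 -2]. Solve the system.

Coefficient matrix A = [[-2, 0], [1, -2]].
Characteristic polynomial det(A - λI) = λ^2 + 4λ + 4 = 0.
Single eigenvalue λ = -2 with algebraic multiplicity 2.
Eigenvector v = (0,1); generalized eigenvector w with (A-λI)w=v is (1,2).
General solution: e^(-2t)[c_1·v + c_2·(t·v + w)].

x_1(t) = c_2e^(-2t), x_2(t) = c_1e^(-2t) + c_2te^(-2t) + 2c_2e^(-2t)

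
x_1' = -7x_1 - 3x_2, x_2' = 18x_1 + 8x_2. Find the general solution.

Coefficient matrix A = [[-7, -3], [18, 8]].
Characteristic polynomial det(A - λI) = λ^2 - λ - 2 = 0.
Eigenvalues λ = -1, 2.
For λ=-1: (A-λI) row 1 is [-6, -3], so an eigenvector is (1, -2).
For λ=2: (A-λI) row 1 is [-9, -3], so an eigenvector is (1, -3).
General solution: K_1e^(-t)(1,-2) + K_2e^(2t)(1,-3).

x_1(t) = K_1e^(-t) + K_2e^(2t), x_2(t) = -2K_1e^(-t) - 3K_2e^(2t)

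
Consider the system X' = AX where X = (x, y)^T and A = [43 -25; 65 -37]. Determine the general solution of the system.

Coefficient matrix A = [[43, -25], [65, -37]].
Characteristic polynomial det(A - λI) = λ^2 - 6λ + 34 = 0.
Eigenvalues λ = 3 ± 5i (complex conjugate pair).
For λ=3+5i: an eigenvector is (2,3) - i(1,2) = (2 - i, 3 - 2i).
A real fundamental pair from Re and Im of e^((3+5i)t)v: X_1 = e^(3t)(cos(5t)·(2,3) + sin(5t)·(1,2)), X_2 = e^(3t)(sin(5t)·(2,3) - cos(5t)·(1,2)).
General solution: c_1X_1 + c_2X_2.

x(t) = c_1e^(3t)sin(5t) + 2c_1e^(3t)cos(5t) + 2c_2e^(3t)sin(5t) - c_2e^(3t)cos(5t), y(t) = 2c_1e^(3t)sin(5t) + 3c_1e^(3t)cos(5t) + 3c_2e^(3t)sin(5t) - 2c_2e^(3t)cos(5t)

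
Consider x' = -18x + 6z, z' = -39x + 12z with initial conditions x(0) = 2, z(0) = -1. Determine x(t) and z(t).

Coefficient matrix A = [[-18, 6], [-39, 12]].
Characteristic polynomial det(A - λI) = λ^2 + 6λ + 18 = 0.
Eigenvalues λ = -3 ± 3i (complex conjugate pair).
For λ=-3+3i: an eigenvector is (-1,-3) - i(-1,-2) = (-1 + i, -3 + 2i).
A real fundamental pair from Re and Im of e^((-3+3i)t)v: X_1 = e^(-3t)(cos(3t)·(-1,-3) + sin(3t)·(-1,-2)), X_2 = e^(-3t)(sin(3t)·(-1,-3) - cos(3t)·(-1,-2)).
General solution: K_1X_1 + K_2X_2.
Applying x(0)=2, z(0)=-1 gives K_1=5, K_2=7.

x(t) = -12e^(-3t)sin(3t) + 2e^(-3t)cos(3t), z(t) = -31e^(-3t)sin(3t) - e^(-3t)cos(3t)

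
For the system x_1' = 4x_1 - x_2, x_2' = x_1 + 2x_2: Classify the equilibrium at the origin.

unstable improper node

A = [[4,-1],[1,2]]; det(A-λI) = λ^2 - 6λ + 9.
repeated λ = 3 with a single eigenvector.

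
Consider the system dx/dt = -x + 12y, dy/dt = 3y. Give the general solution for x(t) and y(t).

Coefficient matrix A = [[-1, 12], [0, 3]].
Characteristic polynomial det(A - λI) = λ^2 - 2λ - 3 = 0.
Eigenvalues λ = -1, 3.
For λ=-1: (A-λI) row 1 is [0, 12], so an eigenvector is (1, 0).
For λ=3: (A-λI) row 1 is [-4, 12], so an eigenvector is (3, 1).
General solution: C_1e^(-t)(1,0) + C_2e^(3t)(3,1).

x(t) = C_1e^(-t) + 3C_2e^(3t), y(t) = C_2e^(3t)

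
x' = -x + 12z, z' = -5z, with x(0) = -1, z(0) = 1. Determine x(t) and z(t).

Coefficient matrix A = [[-1, 12], [0, -5]].
Characteristic polynomial det(A - λI) = λ^2 + 6λ + 5 = 0.
Eigenvalues λ = -5, -1.
For λ=-5: (A-λI) row 1 is [4, 12], so an eigenvector is (-3, 1).
For λ=-1: (A-λI) row 1 is [0, 12], so an eigenvector is (1, 0).
General solution: c_1e^(-5t)(-3,1) + c_2e^(-t)(1,0).
Applying x(0)=-1, z(0)=1 gives c_1=1, c_2=2.

x(t) = 2e^(-t) - 3e^(-5t), z(t) = e^(-5t)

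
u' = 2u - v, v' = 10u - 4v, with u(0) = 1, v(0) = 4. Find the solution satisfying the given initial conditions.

u(t) = -e^(-t)sin(t) + e^(-t)cos(t), v(t) = -2e^(-t)sin(t) + 4e^(-t)cos(t)

Coefficient matrix A = [[2, -1], [10, -4]].
Characteristic polynomial det(A - λI) = λ^2 + 2λ + 2 = 0.
Eigenvalues λ = -1 ± i (complex conjugate pair).
For λ=-1+i: an eigenvector is (1,3) - i(0,1) = (1, 3 - i).
A real fundamental pair from Re and Im of e^((-1+i)t)v: X_1 = e^(-t)(cos(t)·(1,3) + sin(t)·(0,1)), X_2 = e^(-t)(sin(t)·(1,3) - cos(t)·(0,1)).
General solution: K_1X_1 + K_2X_2.
Applying u(0)=1, v(0)=4 gives K_1=1, K_2=-1.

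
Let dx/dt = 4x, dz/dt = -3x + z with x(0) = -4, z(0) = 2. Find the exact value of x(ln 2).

A = [[4,0],[-3,1]]; eigenvalues λ = 1, 4.
Eigenvectors: (0,-1) for λ=1, (1,-1) for λ=4.
From the initial condition, c_1 = 2, c_2 = -4.
x(ln 2) = (2)(2^1)(0) + (-4)(2^4)(1) = -64.

-64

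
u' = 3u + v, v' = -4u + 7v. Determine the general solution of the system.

u(t) = -K_1e^(5t) - K_2te^(5t) + K_2e^(5t), v(t) = -2K_1e^(5t) - 2K_2te^(5t) + K_2e^(5t)

Coefficient matrix A = [[3, 1], [-4, 7]].
Characteristic polynomial det(A - λI) = λ^2 - 10λ + 25 = 0.
Single eigenvalue λ = 5 with algebraic multiplicity 2.
Eigenvector v = (-1,-2); generalized eigenvector w with (A-λI)w=v is (1,1).
General solution: e^(5t)[K_1·v + K_2·(t·v + w)].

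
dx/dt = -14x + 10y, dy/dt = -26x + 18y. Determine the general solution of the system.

Coefficient matrix A = [[-14, 10], [-26, 18]].
Characteristic polynomial det(A - λI) = λ^2 - 4λ + 8 = 0.
Eigenvalues λ = 2 ± 2i (complex conjugate pair).
For λ=2+2i: an eigenvector is (-2,-3) - i(1,2) = (-2 - i, -3 - 2i).
A real fundamental pair from Re and Im of e^((2+2i)t)v: X_1 = e^(2t)(cos(2t)·(-2,-3) + sin(2t)·(1,2)), X_2 = e^(2t)(sin(2t)·(-2,-3) - cos(2t)·(1,2)).
General solution: K_1X_1 + K_2X_2.

x(t) = K_1e^(2t)sin(2t) - 2K_1e^(2t)cos(2t) - 2K_2e^(2t)sin(2t) - K_2e^(2t)cos(2t), y(t) = 2K_1e^(2t)sin(2t) - 3K_1e^(2t)cos(2t) - 3K_2e^(2t)sin(2t) - 2K_2e^(2t)cos(2t)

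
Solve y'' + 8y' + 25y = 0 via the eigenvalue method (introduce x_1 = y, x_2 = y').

Let x_1 = y, x_2 = y'. Then x_1' = x_2 and x_2' = -25x_1 - 8x_2.
A = [[0,1],[-25,-8]]; det(A-λI) = λ^2 + 8λ + 25.
Eigenvalues λ = -4 ± 3i.

y(t) = C_1e^(-4t)cos(3t) + C_2e^(-4t)sin(3t)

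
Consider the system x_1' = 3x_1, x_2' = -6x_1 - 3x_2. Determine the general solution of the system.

Coefficient matrix A = [[3, 0], [-6, -3]].
Characteristic polynomial det(A - λI) = λ^2 - 9 = 0.
Eigenvalues λ = 3, -3.
For λ=3: (A-λI) row 2 is [-6, -6], so an eigenvector is (-1, 1).
For λ=-3: (A-λI) row 1 is [6, 0], so an eigenvector is (0, -1).
General solution: c_1e^(3t)(-1,1) + c_2e^(-3t)(0,-1).

x_1(t) = -c_1e^(3t), x_2(t) = c_1e^(3t) - c_2e^(-3t)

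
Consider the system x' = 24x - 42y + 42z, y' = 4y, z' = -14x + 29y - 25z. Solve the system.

Coefficient matrix A = [[24, -42, 42], [0, 4, 0], [-14, 29, -25]].
det(A - λI) = 0 gives eigenvalues λ = -4, 4, 3.
For λ=-4: eigenvector (3,0,-2).
For λ=4: eigenvector (0,1,1).
For λ=3: eigenvector (2,0,-1).
General solution: K_1e^(-4t)(3,0,-2) + K_2e^(4t)(0,1,1) + K_3e^(3t)(2,0,-1).

x(t) = 3K_1e^(-4t) + 2K_3e^(3t), y(t) = K_2e^(4t), z(t) = -2K_1e^(-4t) + K_2e^(4t) - K_3e^(3t)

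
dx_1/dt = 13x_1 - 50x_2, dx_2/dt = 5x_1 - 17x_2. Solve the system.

x_1(t) = -c_1e^(-2t)sin(5t) + 3c_1e^(-2t)cos(5t) + 3c_2e^(-2t)sin(5t) + c_2e^(-2t)cos(5t), x_2(t) = c_1e^(-2t)cos(5t) + c_2e^(-2t)sin(5t)

Coefficient matrix A = [[13, -50], [5, -17]].
Characteristic polynomial det(A - λI) = λ^2 + 4λ + 29 = 0.
Eigenvalues λ = -2 ± 5i (complex conjugate pair).
For λ=-2+5i: an eigenvector is (3,1) - i(-1,0) = (3 + i, 1).
A real fundamental pair from Re and Im of e^((-2+5i)t)v: X_1 = e^(-2t)(cos(5t)·(3,1) + sin(5t)·(-1,0)), X_2 = e^(-2t)(sin(5t)·(3,1) - cos(5t)·(-1,0)).
General solution: c_1X_1 + c_2X_2.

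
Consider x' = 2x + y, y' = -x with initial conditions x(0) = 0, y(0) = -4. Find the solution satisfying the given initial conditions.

x(t) = -4te^(t), y(t) = 4te^(t) - 4e^(t)

Coefficient matrix A = [[2, 1], [-1, 0]].
Characteristic polynomial det(A - λI) = λ^2 - 2λ + 1 = 0.
Single eigenvalue λ = 1 with algebraic multiplicity 2.
Eigenvector v = (-1,1); generalized eigenvector w with (A-λI)w=v is (-2,1).
General solution: e^(t)[c_1·v + c_2·(t·v + w)].
Applying x(0)=0, y(0)=-4 gives c_1=-8, c_2=4.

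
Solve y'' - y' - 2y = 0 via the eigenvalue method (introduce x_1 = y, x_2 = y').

Let x_1 = y, x_2 = y'. Then x_1' = x_2 and x_2' = 2x_1 + x_2.
A = [[0,1],[2,1]]; det(A-λI) = λ^2 - λ - 2.
Eigenvalues λ = -1, 2 with eigenvectors (1,-1), (1,2).

y(t) = K_1e^(-t) + K_2e^(2t)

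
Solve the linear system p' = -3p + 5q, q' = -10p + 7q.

p(t) = -c_1e^(2t)cos(5t) - c_2e^(2t)sin(5t), q(t) = c_1e^(2t)sin(5t) - c_1e^(2t)cos(5t) - c_2e^(2t)sin(5t) - c_2e^(2t)cos(5t)

Coefficient matrix A = [[-3, 5], [-10, 7]].
Characteristic polynomial det(A - λI) = λ^2 - 4λ + 29 = 0.
Eigenvalues λ = 2 ± 5i (complex conjugate pair).
For λ=2+5i: an eigenvector is (-1,-1) - i(0,1) = (-1, -1 - i).
A real fundamental pair from Re and Im of e^((2+5i)t)v: X_1 = e^(2t)(cos(5t)·(-1,-1) + sin(5t)·(0,1)), X_2 = e^(2t)(sin(5t)·(-1,-1) - cos(5t)·(0,1)).
General solution: c_1X_1 + c_2X_2.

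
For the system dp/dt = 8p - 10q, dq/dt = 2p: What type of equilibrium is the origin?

unstable spiral

A = [[8,-10],[2,0]]; det(A-λI) = λ^2 - 8λ + 20.
λ = 4 ± 2i: positive real part.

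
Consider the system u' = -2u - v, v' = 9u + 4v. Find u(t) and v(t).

u(t) = -K_1e^(t) - K_2te^(t), v(t) = 3K_1e^(t) + 3K_2te^(t) + K_2e^(t)

Coefficient matrix A = [[-2, -1], [9, 4]].
Characteristic polynomial det(A - λI) = λ^2 - 2λ + 1 = 0.
Single eigenvalue λ = 1 with algebraic multiplicity 2.
Eigenvector v = (-1,3); generalized eigenvector w with (A-λI)w=v is (0,1).
General solution: e^(t)[K_1·v + K_2·(t·v + w)].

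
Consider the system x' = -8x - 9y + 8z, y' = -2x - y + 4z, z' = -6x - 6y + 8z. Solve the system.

Coefficient matrix A = [[-8, -9, 8], [-2, -1, 4], [-6, -6, 8]].
det(A - λI) = 0 gives eigenvalues λ = -4, 1, 2.
For λ=-4: eigenvector (-2,0,-1).
For λ=1: eigenvector (-1,1,0).
For λ=2: eigenvector (-1,2,1).
General solution: c_1e^(-4t)(-2,0,-1) + c_2e^(t)(-1,1,0) + c_3e^(2t)(-1,2,1).

x(t) = -2c_1e^(-4t) - c_2e^(t) - c_3e^(2t), y(t) = c_2e^(t) + 2c_3e^(2t), z(t) = -c_1e^(-4t) + c_3e^(2t)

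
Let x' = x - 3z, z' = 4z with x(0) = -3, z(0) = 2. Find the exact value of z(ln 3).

162

A = [[1,-3],[0,4]]; eigenvalues λ = 1, 4.
Eigenvectors: (1,0) for λ=1, (-1,1) for λ=4.
From the initial condition, c_1 = -1, c_2 = 2.
z(ln 3) = (-1)(3^1)(0) + (2)(3^4)(1) = 162.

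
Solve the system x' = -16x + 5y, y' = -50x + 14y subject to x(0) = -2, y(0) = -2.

Coefficient matrix A = [[-16, 5], [-50, 14]].
Characteristic polynomial det(A - λI) = λ^2 + 2λ + 26 = 0.
Eigenvalues λ = -1 ± 5i (complex conjugate pair).
For λ=-1+5i: an eigenvector is (-1,-3) - i(0,1) = (-1, -3 - i).
A real fundamental pair from Re and Im of e^((-1+5i)t)v: X_1 = e^(-t)(cos(5t)·(-1,-3) + sin(5t)·(0,1)), X_2 = e^(-t)(sin(5t)·(-1,-3) - cos(5t)·(0,1)).
General solution: C_1X_1 + C_2X_2.
Applying x(0)=-2, y(0)=-2 gives C_1=2, C_2=-4.

x(t) = 4e^(-t)sin(5t) - 2e^(-t)cos(5t), y(t) = 14e^(-t)sin(5t) - 2e^(-t)cos(5t)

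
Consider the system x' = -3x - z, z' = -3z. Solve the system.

x(t) = -C_1e^(-3t) - C_2te^(-3t) - 2C_2e^(-3t), z(t) = C_2e^(-3t)

Coefficient matrix A = [[-3, -1], [0, -3]].
Characteristic polynomial det(A - λI) = λ^2 + 6λ + 9 = 0.
Single eigenvalue λ = -3 with algebraic multiplicity 2.
Eigenvector v = (-1,0); generalized eigenvector w with (A-λI)w=v is (-2,1).
General solution: e^(-3t)[C_1·v + C_2·(t·v + w)].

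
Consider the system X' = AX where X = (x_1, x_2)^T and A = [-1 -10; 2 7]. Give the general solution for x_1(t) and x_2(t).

Coefficient matrix A = [[-1, -10], [2, 7]].
Characteristic polynomial det(A - λI) = λ^2 - 6λ + 13 = 0.
Eigenvalues λ = 3 ± 2i (complex conjugate pair).
For λ=3+2i: an eigenvector is (-2,1) - i(-1,0) = (-2 + i, 1).
A real fundamental pair from Re and Im of e^((3+2i)t)v: X_1 = e^(3t)(cos(2t)·(-2,1) + sin(2t)·(-1,0)), X_2 = e^(3t)(sin(2t)·(-2,1) - cos(2t)·(-1,0)).
General solution: c_1X_1 + c_2X_2.

x_1(t) = -c_1e^(3t)sin(2t) - 2c_1e^(3t)cos(2t) - 2c_2e^(3t)sin(2t) + c_2e^(3t)cos(2t), x_2(t) = c_1e^(3t)cos(2t) + c_2e^(3t)sin(2t)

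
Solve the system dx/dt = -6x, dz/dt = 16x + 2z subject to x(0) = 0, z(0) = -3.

x(t) = 0, z(t) = -3e^(2t)

Coefficient matrix A = [[-6, 0], [16, 2]].
Characteristic polynomial det(A - λI) = λ^2 + 4λ - 12 = 0.
Eigenvalues λ = -6, 2.
For λ=-6: (A-λI) row 2 is [16, 8], so an eigenvector is (1, -2).
For λ=2: (A-λI) row 1 is [-8, 0], so an eigenvector is (0, 1).
General solution: c_1e^(-6t)(1,-2) + c_2e^(2t)(0,1).
Applying x(0)=0, z(0)=-3 gives c_1=0, c_2=-3.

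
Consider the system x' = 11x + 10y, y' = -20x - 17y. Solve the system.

x(t) = C_1e^(-3t)sin(2t) - 2C_1e^(-3t)cos(2t) - 2C_2e^(-3t)sin(2t) - C_2e^(-3t)cos(2t), y(t) = -C_1e^(-3t)sin(2t) + 3C_1e^(-3t)cos(2t) + 3C_2e^(-3t)sin(2t) + C_2e^(-3t)cos(2t)

Coefficient matrix A = [[11, 10], [-20, -17]].
Characteristic polynomial det(A - λI) = λ^2 + 6λ + 13 = 0.
Eigenvalues λ = -3 ± 2i (complex conjugate pair).
For λ=-3+2i: an eigenvector is (-2,3) - i(1,-1) = (-2 - i, 3 + i).
A real fundamental pair from Re and Im of e^((-3+2i)t)v: X_1 = e^(-3t)(cos(2t)·(-2,3) + sin(2t)·(1,-1)), X_2 = e^(-3t)(sin(2t)·(-2,3) - cos(2t)·(1,-1)).
General solution: C_1X_1 + C_2X_2.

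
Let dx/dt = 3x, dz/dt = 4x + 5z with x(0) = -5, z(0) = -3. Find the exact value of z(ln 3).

-2889

A = [[3,0],[4,5]]; eigenvalues λ = 5, 3.
Eigenvectors: (0,1) for λ=5, (1,-2) for λ=3.
From the initial condition, c_1 = -13, c_2 = -5.
z(ln 3) = (-13)(3^5)(1) + (-5)(3^3)(-2) = -2889.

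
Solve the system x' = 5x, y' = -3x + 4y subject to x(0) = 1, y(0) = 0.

x(t) = e^(5t), y(t) = -3e^(5t) + 3e^(4t)

Coefficient matrix A = [[5, 0], [-3, 4]].
Characteristic polynomial det(A - λI) = λ^2 - 9λ + 20 = 0.
Eigenvalues λ = 5, 4.
For λ=5: (A-λI) row 2 is [-3, -1], so an eigenvector is (1, -3).
For λ=4: (A-λI) row 1 is [1, 0], so an eigenvector is (0, -1).
General solution: C_1e^(5t)(1,-3) + C_2e^(4t)(0,-1).
Applying x(0)=1, y(0)=0 gives C_1=1, C_2=-3.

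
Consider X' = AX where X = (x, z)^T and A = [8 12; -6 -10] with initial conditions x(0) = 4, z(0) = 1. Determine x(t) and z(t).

Coefficient matrix A = [[8, 12], [-6, -10]].
Characteristic polynomial det(A - λI) = λ^2 + 2λ - 8 = 0.
Eigenvalues λ = 2, -4.
For λ=2: (A-λI) row 1 is [6, 12], so an eigenvector is (-2, 1).
For λ=-4: (A-λI) row 1 is [12, 12], so an eigenvector is (1, -1).
General solution: K_1e^(2t)(-2,1) + K_2e^(-4t)(1,-1).
Applying x(0)=4, z(0)=1 gives K_1=-5, K_2=-6.

x(t) = 10e^(2t) - 6e^(-4t), z(t) = -5e^(2t) + 6e^(-4t)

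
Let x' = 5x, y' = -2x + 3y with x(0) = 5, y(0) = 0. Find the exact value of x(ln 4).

5120

A = [[5,0],[-2,3]]; eigenvalues λ = 5, 3.
Eigenvectors: (-1,1) for λ=5, (0,-1) for λ=3.
From the initial condition, c_1 = -5, c_2 = -5.
x(ln 4) = (-5)(4^5)(-1) + (-5)(4^3)(0) = 5120.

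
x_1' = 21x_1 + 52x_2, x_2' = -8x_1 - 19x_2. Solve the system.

Coefficient matrix A = [[21, 52], [-8, -19]].
Characteristic polynomial det(A - λI) = λ^2 - 2λ + 17 = 0.
Eigenvalues λ = 1 ± 4i (complex conjugate pair).
For λ=1+4i: an eigenvector is (2,-1) - i(-3,1) = (2 + 3i, -1 - i).
A real fundamental pair from Re and Im of e^((1+4i)t)v: X_1 = e^(t)(cos(4t)·(2,-1) + sin(4t)·(-3,1)), X_2 = e^(t)(sin(4t)·(2,-1) - cos(4t)·(-3,1)).
General solution: C_1X_1 + C_2X_2.

x_1(t) = -3C_1e^(t)sin(4t) + 2C_1e^(t)cos(4t) + 2C_2e^(t)sin(4t) + 3C_2e^(t)cos(4t), x_2(t) = C_1e^(t)sin(4t) - C_1e^(t)cos(4t) - C_2e^(t)sin(4t) - C_2e^(t)cos(4t)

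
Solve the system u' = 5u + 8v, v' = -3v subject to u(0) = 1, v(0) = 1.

u(t) = 2e^(5t) - e^(-3t), v(t) = e^(-3t)

Coefficient matrix A = [[5, 8], [0, -3]].
Characteristic polynomial det(A - λI) = λ^2 - 2λ - 15 = 0.
Eigenvalues λ = 5, -3.
For λ=5: (A-λI) row 1 is [0, 8], so an eigenvector is (1, 0).
For λ=-3: (A-λI) row 1 is [8, 8], so an eigenvector is (1, -1).
General solution: K_1e^(5t)(1,0) + K_2e^(-3t)(1,-1).
Applying u(0)=1, v(0)=1 gives K_1=2, K_2=-1.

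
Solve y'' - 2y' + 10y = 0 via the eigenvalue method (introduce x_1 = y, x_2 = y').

y(t) = C_1e^(t)cos(3t) + C_2e^(t)sin(3t)

Let x_1 = y, x_2 = y'. Then x_1' = x_2 and x_2' = -10x_1 + 2x_2.
A = [[0,1],[-10,2]]; det(A-λI) = λ^2 - 2λ + 10.
Eigenvalues λ = 1 ± 3i.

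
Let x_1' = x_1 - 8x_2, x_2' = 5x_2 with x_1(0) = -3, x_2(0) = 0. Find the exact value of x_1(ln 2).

-6

A = [[1,-8],[0,5]]; eigenvalues λ = 1, 5.
Eigenvectors: (1,0) for λ=1, (-2,1) for λ=5.
From the initial condition, c_1 = -3, c_2 = 0.
x_1(ln 2) = (-3)(2^1)(1) + (0)(2^5)(-2) = -6.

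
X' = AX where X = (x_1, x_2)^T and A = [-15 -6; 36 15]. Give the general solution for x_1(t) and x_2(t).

Coefficient matrix A = [[-15, -6], [36, 15]].
Characteristic polynomial det(A - λI) = λ^2 - 9 = 0.
Eigenvalues λ = 3, -3.
For λ=3: (A-λI) row 1 is [-18, -6], so an eigenvector is (-1, 3).
For λ=-3: (A-λI) row 1 is [-12, -6], so an eigenvector is (-1, 2).
General solution: C_1e^(3t)(-1,3) + C_2e^(-3t)(-1,2).

x_1(t) = -C_1e^(3t) - C_2e^(-3t), x_2(t) = 3C_1e^(3t) + 2C_2e^(-3t)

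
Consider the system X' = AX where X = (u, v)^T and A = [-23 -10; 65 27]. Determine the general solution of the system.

Coefficient matrix A = [[-23, -10], [65, 27]].
Characteristic polynomial det(A - λI) = λ^2 - 4λ + 29 = 0.
Eigenvalues λ = 2 ± 5i (complex conjugate pair).
For λ=2+5i: an eigenvector is (1,-3) - i(1,-2) = (1 - i, -3 + 2i).
A real fundamental pair from Re and Im of e^((2+5i)t)v: X_1 = e^(2t)(cos(5t)·(1,-3) + sin(5t)·(1,-2)), X_2 = e^(2t)(sin(5t)·(1,-3) - cos(5t)·(1,-2)).
General solution: K_1X_1 + K_2X_2.

u(t) = K_1e^(2t)sin(5t) + K_1e^(2t)cos(5t) + K_2e^(2t)sin(5t) - K_2e^(2t)cos(5t), v(t) = -2K_1e^(2t)sin(5t) - 3K_1e^(2t)cos(5t) - 3K_2e^(2t)sin(5t) + 2K_2e^(2t)cos(5t)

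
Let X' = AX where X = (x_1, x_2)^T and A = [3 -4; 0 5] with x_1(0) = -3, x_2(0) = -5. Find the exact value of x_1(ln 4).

A = [[3,-4],[0,5]]; eigenvalues λ = 5, 3.
Eigenvectors: (2,-1) for λ=5, (1,0) for λ=3.
From the initial condition, c_1 = 5, c_2 = -13.
x_1(ln 4) = (5)(4^5)(2) + (-13)(4^3)(1) = 9408.

9408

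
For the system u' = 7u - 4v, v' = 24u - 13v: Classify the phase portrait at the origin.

stable node

A = [[7,-4],[24,-13]]; det(A-λI) = λ^2 + 6λ + 5.
λ = -1, -5: both negative.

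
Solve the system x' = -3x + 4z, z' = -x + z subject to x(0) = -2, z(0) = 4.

Coefficient matrix A = [[-3, 4], [-1, 1]].
Characteristic polynomial det(A - λI) = λ^2 + 2λ + 1 = 0.
Single eigenvalue λ = -1 with algebraic multiplicity 2.
Eigenvector v = (2,1); generalized eigenvector w with (A-λI)w=v is (3,2).
General solution: e^(-t)[K_1·v + K_2·(t·v + w)].
Applying x(0)=-2, z(0)=4 gives K_1=-16, K_2=10.

x(t) = 20te^(-t) - 2e^(-t), z(t) = 10te^(-t) + 4e^(-t)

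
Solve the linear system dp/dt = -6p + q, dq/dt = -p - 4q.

p(t) = K_1e^(-5t) + K_2te^(-5t) + 2K_2e^(-5t), q(t) = K_1e^(-5t) + K_2te^(-5t) + 3K_2e^(-5t)

Coefficient matrix A = [[-6, 1], [-1, -4]].
Characteristic polynomial det(A - λI) = λ^2 + 10λ + 25 = 0.
Single eigenvalue λ = -5 with algebraic multiplicity 2.
Eigenvector v = (1,1); generalized eigenvector w with (A-λI)w=v is (2,3).
General solution: e^(-5t)[K_1·v + K_2·(t·v + w)].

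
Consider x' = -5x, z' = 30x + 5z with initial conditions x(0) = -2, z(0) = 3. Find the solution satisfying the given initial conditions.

Coefficient matrix A = [[-5, 0], [30, 5]].
Characteristic polynomial det(A - λI) = λ^2 - 25 = 0.
Eigenvalues λ = 5, -5.
For λ=5: (A-λI) row 1 is [-10, 0], so an eigenvector is (0, 1).
For λ=-5: (A-λI) row 2 is [30, 10], so an eigenvector is (1, -3).
General solution: K_1e^(5t)(0,1) + K_2e^(-5t)(1,-3).
Applying x(0)=-2, z(0)=3 gives K_1=-3, K_2=-2.

x(t) = -2e^(-5t), z(t) = -3e^(5t) + 6e^(-5t)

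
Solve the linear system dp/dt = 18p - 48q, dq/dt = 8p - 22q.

Coefficient matrix A = [[18, -48], [8, -22]].
Characteristic polynomial det(A - λI) = λ^2 + 4λ - 12 = 0.
Eigenvalues λ = 2, -6.
For λ=2: (A-λI) row 1 is [16, -48], so an eigenvector is (-3, -1).
For λ=-6: (A-λI) row 1 is [24, -48], so an eigenvector is (2, 1).
General solution: c_1e^(2t)(-3,-1) + c_2e^(-6t)(2,1).

p(t) = -3c_1e^(2t) + 2c_2e^(-6t), q(t) = -c_1e^(2t) + c_2e^(-6t)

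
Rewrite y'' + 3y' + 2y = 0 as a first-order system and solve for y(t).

Let x_1 = y, x_2 = y'. Then x_1' = x_2 and x_2' = -2x_1 - 3x_2.
A = [[0,1],[-2,-3]]; det(A-λI) = λ^2 + 3λ + 2.
Eigenvalues λ = -1, -2 with eigenvectors (1,-1), (1,-2).

y(t) = C_1e^(-t) + C_2e^(-2t)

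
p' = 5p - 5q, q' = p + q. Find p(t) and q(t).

Coefficient matrix A = [[5, -5], [1, 1]].
Characteristic polynomial det(A - λI) = λ^2 - 6λ + 10 = 0.
Eigenvalues λ = 3 ± i (complex conjugate pair).
For λ=3+i: an eigenvector is (-2,-1) - i(1,0) = (-2 - i, -1).
A real fundamental pair from Re and Im of e^((3+i)t)v: X_1 = e^(3t)(cos(t)·(-2,-1) + sin(t)·(1,0)), X_2 = e^(3t)(sin(t)·(-2,-1) - cos(t)·(1,0)).
General solution: K_1X_1 + K_2X_2.

p(t) = K_1e^(3t)sin(t) - 2K_1e^(3t)cos(t) - 2K_2e^(3t)sin(t) - K_2e^(3t)cos(t), q(t) = -K_1e^(3t)cos(t) - K_2e^(3t)sin(t)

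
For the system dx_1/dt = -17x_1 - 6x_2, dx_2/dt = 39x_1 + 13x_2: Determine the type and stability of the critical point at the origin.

stable spiral

A = [[-17,-6],[39,13]]; det(A-λI) = λ^2 + 4λ + 13.
λ = -2 ± 3i: negative real part.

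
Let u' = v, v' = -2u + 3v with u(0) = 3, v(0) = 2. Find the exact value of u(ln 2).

A = [[0,1],[-2,3]]; eigenvalues λ = 1, 2.
Eigenvectors: (1,1) for λ=1, (1,2) for λ=2.
From the initial condition, c_1 = 4, c_2 = -1.
u(ln 2) = (4)(2^1)(1) + (-1)(2^2)(1) = 4.

4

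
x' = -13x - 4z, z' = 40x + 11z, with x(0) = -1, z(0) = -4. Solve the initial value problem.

Coefficient matrix A = [[-13, -4], [40, 11]].
Characteristic polynomial det(A - λI) = λ^2 + 2λ + 17 = 0.
Eigenvalues λ = -1 ± 4i (complex conjugate pair).
For λ=-1+4i: an eigenvector is (-1,3) - i(0,-1) = (-1, 3 + i).
A real fundamental pair from Re and Im of e^((-1+4i)t)v: X_1 = e^(-t)(cos(4t)·(-1,3) + sin(4t)·(0,-1)), X_2 = e^(-t)(sin(4t)·(-1,3) - cos(4t)·(0,-1)).
General solution: C_1X_1 + C_2X_2.
Applying x(0)=-1, z(0)=-4 gives C_1=1, C_2=-7.

x(t) = 7e^(-t)sin(4t) - e^(-t)cos(4t), z(t) = -22e^(-t)sin(4t) - 4e^(-t)cos(4t)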